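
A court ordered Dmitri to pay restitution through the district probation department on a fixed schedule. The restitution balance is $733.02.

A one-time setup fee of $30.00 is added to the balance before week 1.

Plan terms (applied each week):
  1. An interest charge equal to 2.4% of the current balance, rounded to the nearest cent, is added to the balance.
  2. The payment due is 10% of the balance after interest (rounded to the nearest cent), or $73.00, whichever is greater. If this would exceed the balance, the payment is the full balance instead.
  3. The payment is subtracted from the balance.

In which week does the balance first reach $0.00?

Week 1: $763.02 +$18.31 interest = $781.33; pay $78.13 → $703.20
Week 2: $703.20 +$16.88 interest = $720.08; pay $73.00 → $647.08
Week 3: $647.08 +$15.53 interest = $662.61; pay $73.00 → $589.61
Week 4: $589.61 +$14.15 interest = $603.76; pay $73.00 → $530.76
Week 5: $530.76 +$12.74 interest = $543.50; pay $73.00 → $470.50
Week 6: $470.50 +$11.29 interest = $481.79; pay $73.00 → $408.79
Week 7: $408.79 +$9.81 interest = $418.60; pay $73.00 → $345.60
Week 8: $345.60 +$8.29 interest = $353.89; pay $73.00 → $280.89
Week 9: $280.89 +$6.74 interest = $287.63; pay $73.00 → $214.63
Week 10: $214.63 +$5.15 interest = $219.78; pay $73.00 → $146.78
Week 11: $146.78 +$3.52 interest = $150.30; pay $73.00 → $77.30
Week 12: $77.30 +$1.86 interest = $79.16; pay $73.00 → $6.16
Week 13: $6.16 +$0.15 interest = $6.31; pay $6.31 → $0.00
Balance reaches $0.00 in week 13.

13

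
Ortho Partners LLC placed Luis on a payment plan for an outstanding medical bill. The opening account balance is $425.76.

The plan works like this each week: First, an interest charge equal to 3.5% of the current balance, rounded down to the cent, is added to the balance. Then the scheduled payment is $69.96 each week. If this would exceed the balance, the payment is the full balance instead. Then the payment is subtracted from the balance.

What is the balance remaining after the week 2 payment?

$313.71

Week 1: $425.76 +$14.90 interest = $440.66; pay $69.96 → $370.70
Week 2: $370.70 +$12.97 interest = $383.67; pay $69.96 → $313.71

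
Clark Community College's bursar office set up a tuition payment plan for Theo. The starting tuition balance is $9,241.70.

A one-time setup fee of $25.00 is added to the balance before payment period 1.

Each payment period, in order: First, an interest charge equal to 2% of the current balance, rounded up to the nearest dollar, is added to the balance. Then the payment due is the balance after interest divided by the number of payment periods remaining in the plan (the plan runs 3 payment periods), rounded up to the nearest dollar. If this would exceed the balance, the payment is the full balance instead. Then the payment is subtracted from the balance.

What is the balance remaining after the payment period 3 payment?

# | Opening | Interest | Payment | End bal
1 | $9,266.70 | $186.00 | $3,151.00 | $6,301.70
2 | $6,301.70 | $127.00 | $3,215.00 | $3,213.70
3 | $3,213.70 | $65.00 | $3,278.70 | $0.00

$0.00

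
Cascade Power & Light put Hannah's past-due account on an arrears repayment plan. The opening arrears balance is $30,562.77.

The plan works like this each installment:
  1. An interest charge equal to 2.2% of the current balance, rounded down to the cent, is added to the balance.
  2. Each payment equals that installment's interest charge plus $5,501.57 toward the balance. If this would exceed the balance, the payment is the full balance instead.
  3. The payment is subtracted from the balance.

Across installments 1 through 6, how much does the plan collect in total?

$32,781.51

Installment 1: opening $30,562.77; interest $672.38 → $31,235.15; payment $6,173.95; balance $25,061.20
Installment 2: opening $25,061.20; interest $551.34 → $25,612.54; payment $6,052.91; balance $19,559.63
Installment 3: opening $19,559.63; interest $430.31 → $19,989.94; payment $5,931.88; balance $14,058.06
Installment 4: opening $14,058.06; interest $309.27 → $14,367.33; payment $5,810.84; balance $8,556.49
Installment 5: opening $8,556.49; interest $188.24 → $8,744.73; payment $5,689.81; balance $3,054.92
Installment 6: opening $3,054.92; interest $67.20 → $3,122.12; payment $3,122.12; balance $0.00
Total paid: $32,781.51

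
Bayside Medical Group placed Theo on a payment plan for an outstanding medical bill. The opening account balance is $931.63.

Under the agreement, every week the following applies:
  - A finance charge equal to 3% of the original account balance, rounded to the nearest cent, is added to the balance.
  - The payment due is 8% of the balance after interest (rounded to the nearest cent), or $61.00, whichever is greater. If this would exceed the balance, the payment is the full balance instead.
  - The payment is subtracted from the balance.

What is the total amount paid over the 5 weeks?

Week 1: $931.63 +$27.95 interest = $959.58; pay $76.77 → $882.81
Week 2: $882.81 +$27.95 interest = $910.76; pay $72.86 → $837.90
Week 3: $837.90 +$27.95 interest = $865.85; pay $69.27 → $796.58
Week 4: $796.58 +$27.95 interest = $824.53; pay $65.96 → $758.57
Week 5: $758.57 +$27.95 interest = $786.52; pay $62.92 → $723.60
Total paid: $347.78

$347.78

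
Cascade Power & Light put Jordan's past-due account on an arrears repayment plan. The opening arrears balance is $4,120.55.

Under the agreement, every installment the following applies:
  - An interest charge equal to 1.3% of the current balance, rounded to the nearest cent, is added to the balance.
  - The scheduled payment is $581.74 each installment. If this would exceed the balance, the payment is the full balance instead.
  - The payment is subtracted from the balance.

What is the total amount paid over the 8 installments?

Installment 1: $4,120.55 +$53.57 interest = $4,174.12; pay $581.74 → $3,592.38
Installment 2: $3,592.38 +$46.70 interest = $3,639.08; pay $581.74 → $3,057.34
Installment 3: $3,057.34 +$39.75 interest = $3,097.09; pay $581.74 → $2,515.35
Installment 4: $2,515.35 +$32.70 interest = $2,548.05; pay $581.74 → $1,966.31
Installment 5: $1,966.31 +$25.56 interest = $1,991.87; pay $581.74 → $1,410.13
Installment 6: $1,410.13 +$18.33 interest = $1,428.46; pay $581.74 → $846.72
Installment 7: $846.72 +$11.01 interest = $857.73; pay $581.74 → $275.99
Installment 8: $275.99 +$3.59 interest = $279.58; pay $279.58 → $0.00
Total paid: $4,351.76

$4,351.76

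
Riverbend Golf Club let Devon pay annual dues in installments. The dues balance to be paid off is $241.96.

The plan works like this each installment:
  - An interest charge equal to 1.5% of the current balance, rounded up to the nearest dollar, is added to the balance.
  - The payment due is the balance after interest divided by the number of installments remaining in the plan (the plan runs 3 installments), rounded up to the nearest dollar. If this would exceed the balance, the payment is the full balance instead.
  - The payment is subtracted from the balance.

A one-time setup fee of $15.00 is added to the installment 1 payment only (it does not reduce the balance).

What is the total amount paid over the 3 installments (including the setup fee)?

Installment 1: opening $241.96; interest $4.00 → $245.96; payment $82.00 (+ $15.00 fee); balance $163.96
Installment 2: opening $163.96; interest $3.00 → $166.96; payment $84.00; balance $82.96
Installment 3: opening $82.96; interest $2.00 → $84.96; payment $84.96; balance $0.00
Total paid: $265.96

$265.96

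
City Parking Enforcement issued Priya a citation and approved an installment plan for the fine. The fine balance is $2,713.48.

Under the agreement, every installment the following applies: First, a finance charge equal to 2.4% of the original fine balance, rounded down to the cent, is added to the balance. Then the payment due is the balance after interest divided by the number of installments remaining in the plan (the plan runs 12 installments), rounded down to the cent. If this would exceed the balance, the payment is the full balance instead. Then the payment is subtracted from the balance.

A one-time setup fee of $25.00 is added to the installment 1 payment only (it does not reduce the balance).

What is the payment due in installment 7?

$279.51

# | Opening | Interest | Payment | Fee | End bal
1 | $2,713.48 | $65.12 | $231.55 | $25.00 | $2,547.05
2 | $2,547.05 | $65.12 | $237.47 | — | $2,374.70
3 | $2,374.70 | $65.12 | $243.98 | — | $2,195.84
4 | $2,195.84 | $65.12 | $251.21 | — | $2,009.75
5 | $2,009.75 | $65.12 | $259.35 | — | $1,815.52
6 | $1,815.52 | $65.12 | $268.66 | — | $1,611.98
7 | $1,611.98 | $65.12 | $279.51 | — | $1,397.59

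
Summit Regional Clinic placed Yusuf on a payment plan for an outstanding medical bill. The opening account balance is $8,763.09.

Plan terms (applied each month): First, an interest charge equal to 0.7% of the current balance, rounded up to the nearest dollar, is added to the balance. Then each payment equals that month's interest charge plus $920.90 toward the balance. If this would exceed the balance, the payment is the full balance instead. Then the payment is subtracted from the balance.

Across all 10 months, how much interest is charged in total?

$329.00

Month 1: opening $8,763.09; interest $62.00 → $8,825.09; payment $982.90; balance $7,842.19
Month 2: opening $7,842.19; interest $55.00 → $7,897.19; payment $975.90; balance $6,921.29
Month 3: opening $6,921.29; interest $49.00 → $6,970.29; payment $969.90; balance $6,000.39
Month 4: opening $6,000.39; interest $43.00 → $6,043.39; payment $963.90; balance $5,079.49
Month 5: opening $5,079.49; interest $36.00 → $5,115.49; payment $956.90; balance $4,158.59
Month 6: opening $4,158.59; interest $30.00 → $4,188.59; payment $950.90; balance $3,237.69
Month 7: opening $3,237.69; interest $23.00 → $3,260.69; payment $943.90; balance $2,316.79
Month 8: opening $2,316.79; interest $17.00 → $2,333.79; payment $937.90; balance $1,395.89
Month 9: opening $1,395.89; interest $10.00 → $1,405.89; payment $930.90; balance $474.99
Month 10: opening $474.99; interest $4.00 → $478.99; payment $478.99; balance $0.00
Total interest: $62.00 + $55.00 + $49.00 + $43.00 + $36.00 + $30.00 + $23.00 + $17.00 + $10.00 + $4.00 = $329.00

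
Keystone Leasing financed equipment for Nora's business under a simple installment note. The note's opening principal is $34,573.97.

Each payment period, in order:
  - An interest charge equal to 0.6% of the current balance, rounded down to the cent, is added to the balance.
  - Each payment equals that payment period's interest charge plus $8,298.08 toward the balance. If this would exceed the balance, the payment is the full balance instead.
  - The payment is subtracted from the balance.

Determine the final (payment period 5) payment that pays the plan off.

Payment period 1: opening $34,573.97; interest $207.44 → $34,781.41; payment $8,505.52; balance $26,275.89
Payment period 2: opening $26,275.89; interest $157.65 → $26,433.54; payment $8,455.73; balance $17,977.81
Payment period 3: opening $17,977.81; interest $107.86 → $18,085.67; payment $8,405.94; balance $9,679.73
Payment period 4: opening $9,679.73; interest $58.07 → $9,737.80; payment $8,356.15; balance $1,381.65
Payment period 5: opening $1,381.65; interest $8.28 → $1,389.93; payment $1,389.93; balance $0.00

$1,389.93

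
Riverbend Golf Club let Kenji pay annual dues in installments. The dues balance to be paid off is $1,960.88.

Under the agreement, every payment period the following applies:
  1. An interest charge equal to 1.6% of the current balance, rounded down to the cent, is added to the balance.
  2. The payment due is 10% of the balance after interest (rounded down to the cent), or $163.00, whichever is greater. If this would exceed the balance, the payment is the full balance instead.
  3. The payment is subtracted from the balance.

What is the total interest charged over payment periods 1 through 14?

$221.68

Payment period 1: $1,960.88 +$31.37 interest = $1,992.25; pay $199.22 → $1,793.03
Payment period 2: $1,793.03 +$28.68 interest = $1,821.71; pay $182.17 → $1,639.54
Payment period 3: $1,639.54 +$26.23 interest = $1,665.77; pay $166.57 → $1,499.20
Payment period 4: $1,499.20 +$23.98 interest = $1,523.18; pay $163.00 → $1,360.18
Payment period 5: $1,360.18 +$21.76 interest = $1,381.94; pay $163.00 → $1,218.94
Payment period 6: $1,218.94 +$19.50 interest = $1,238.44; pay $163.00 → $1,075.44
Payment period 7: $1,075.44 +$17.20 interest = $1,092.64; pay $163.00 → $929.64
Payment period 8: $929.64 +$14.87 interest = $944.51; pay $163.00 → $781.51
Payment period 9: $781.51 +$12.50 interest = $794.01; pay $163.00 → $631.01
Payment period 10: $631.01 +$10.09 interest = $641.10; pay $163.00 → $478.10
Payment period 11: $478.10 +$7.64 interest = $485.74; pay $163.00 → $322.74
Payment period 12: $322.74 +$5.16 interest = $327.90; pay $163.00 → $164.90
Payment period 13: $164.90 +$2.63 interest = $167.53; pay $163.00 → $4.53
Payment period 14: $4.53 +$0.07 interest = $4.60; pay $4.60 → $0.00
Total interest: $31.37 + $28.68 + $26.23 + $23.98 + $21.76 + $19.50 + $17.20 + $14.87 + $12.50 + $10.09 + $7.64 + $5.16 + $2.63 + $0.07 = $221.68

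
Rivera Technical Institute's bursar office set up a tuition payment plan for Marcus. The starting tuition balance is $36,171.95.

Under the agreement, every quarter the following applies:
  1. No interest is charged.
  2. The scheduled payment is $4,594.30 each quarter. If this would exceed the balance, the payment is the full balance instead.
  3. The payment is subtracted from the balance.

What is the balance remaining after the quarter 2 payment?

# | Opening | Payment | End bal
1 | $36,171.95 | $4,594.30 | $31,577.65
2 | $31,577.65 | $4,594.30 | $26,983.35

$26,983.35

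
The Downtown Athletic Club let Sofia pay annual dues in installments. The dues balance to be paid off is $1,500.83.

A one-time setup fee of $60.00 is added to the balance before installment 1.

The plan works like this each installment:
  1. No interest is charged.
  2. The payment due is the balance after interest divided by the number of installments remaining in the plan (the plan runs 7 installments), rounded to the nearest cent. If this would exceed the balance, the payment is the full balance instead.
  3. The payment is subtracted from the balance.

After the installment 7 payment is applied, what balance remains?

Installment 1: $1,560.83 − $222.98 → $1,337.85
Installment 2: $1,337.85 − $222.98 → $1,114.87
Installment 3: $1,114.87 − $222.97 → $891.90
Installment 4: $891.90 − $222.98 → $668.92
Installment 5: $668.92 − $222.97 → $445.95
Installment 6: $445.95 − $222.98 → $222.97
Installment 7: $222.97 − $222.97 → $0.00

$0.00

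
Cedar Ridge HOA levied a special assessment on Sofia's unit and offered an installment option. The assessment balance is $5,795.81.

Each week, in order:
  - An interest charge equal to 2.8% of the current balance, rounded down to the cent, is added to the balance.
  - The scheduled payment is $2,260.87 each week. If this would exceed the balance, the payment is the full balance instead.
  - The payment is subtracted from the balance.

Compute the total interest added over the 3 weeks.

$308.91

Week 1: opening $5,795.81; interest $162.28 → $5,958.09; payment $2,260.87; balance $3,697.22
Week 2: opening $3,697.22; interest $103.52 → $3,800.74; payment $2,260.87; balance $1,539.87
Week 3: opening $1,539.87; interest $43.11 → $1,582.98; payment $1,582.98; balance $0.00
Total interest: $162.28 + $103.52 + $43.11 = $308.91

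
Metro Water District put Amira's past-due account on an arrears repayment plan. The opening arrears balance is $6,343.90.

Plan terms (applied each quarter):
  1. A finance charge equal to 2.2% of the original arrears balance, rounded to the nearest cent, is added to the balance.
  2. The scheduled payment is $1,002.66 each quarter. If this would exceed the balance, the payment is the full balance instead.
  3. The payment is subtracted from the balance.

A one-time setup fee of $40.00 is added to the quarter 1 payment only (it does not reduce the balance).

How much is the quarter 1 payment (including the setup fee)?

Quarter 1: $6,343.90 +$139.57 interest = $6,483.47; pay $1,002.66 (+ $40.00 fee) → $5,480.81

$1,042.66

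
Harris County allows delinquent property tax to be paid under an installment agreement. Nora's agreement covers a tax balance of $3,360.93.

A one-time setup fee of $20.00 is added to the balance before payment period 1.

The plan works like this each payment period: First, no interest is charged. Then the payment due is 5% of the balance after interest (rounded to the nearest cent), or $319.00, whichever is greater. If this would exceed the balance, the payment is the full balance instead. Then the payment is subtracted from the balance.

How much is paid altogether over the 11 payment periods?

$3,380.93

# | Opening | Payment | End bal
1 | $3,380.93 | $319.00 | $3,061.93
2 | $3,061.93 | $319.00 | $2,742.93
3 | $2,742.93 | $319.00 | $2,423.93
4 | $2,423.93 | $319.00 | $2,104.93
5 | $2,104.93 | $319.00 | $1,785.93
6 | $1,785.93 | $319.00 | $1,466.93
7 | $1,466.93 | $319.00 | $1,147.93
8 | $1,147.93 | $319.00 | $828.93
9 | $828.93 | $319.00 | $509.93
10 | $509.93 | $319.00 | $190.93
11 | $190.93 | $190.93 | $0.00
Total paid: $3,380.93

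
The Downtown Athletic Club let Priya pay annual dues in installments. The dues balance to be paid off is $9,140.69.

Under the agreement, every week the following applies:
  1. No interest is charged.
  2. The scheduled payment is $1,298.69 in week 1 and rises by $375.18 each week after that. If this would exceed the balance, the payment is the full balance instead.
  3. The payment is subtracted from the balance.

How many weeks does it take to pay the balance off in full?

5

# | Opening | Payment | End bal
1 | $9,140.69 | $1,298.69 | $7,842.00
2 | $7,842.00 | $1,673.87 | $6,168.13
3 | $6,168.13 | $2,049.05 | $4,119.08
4 | $4,119.08 | $2,424.23 | $1,694.85
5 | $1,694.85 | $1,694.85 | $0.00
Balance reaches $0.00 in week 5.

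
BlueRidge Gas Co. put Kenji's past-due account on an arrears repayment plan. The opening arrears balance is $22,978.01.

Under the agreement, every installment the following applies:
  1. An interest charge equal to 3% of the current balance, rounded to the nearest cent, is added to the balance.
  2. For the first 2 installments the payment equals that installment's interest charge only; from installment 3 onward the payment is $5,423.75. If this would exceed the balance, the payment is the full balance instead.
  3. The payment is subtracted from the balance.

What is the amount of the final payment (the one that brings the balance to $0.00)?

$3,266.13

Installment 1: $22,978.01 +$689.34 interest = $23,667.35; pay $689.34 → $22,978.01
Installment 2: $22,978.01 +$689.34 interest = $23,667.35; pay $689.34 → $22,978.01
Installment 3: $22,978.01 +$689.34 interest = $23,667.35; pay $5,423.75 → $18,243.60
Installment 4: $18,243.60 +$547.31 interest = $18,790.91; pay $5,423.75 → $13,367.16
Installment 5: $13,367.16 +$401.01 interest = $13,768.17; pay $5,423.75 → $8,344.42
Installment 6: $8,344.42 +$250.33 interest = $8,594.75; pay $5,423.75 → $3,171.00
Installment 7: $3,171.00 +$95.13 interest = $3,266.13; pay $3,266.13 → $0.00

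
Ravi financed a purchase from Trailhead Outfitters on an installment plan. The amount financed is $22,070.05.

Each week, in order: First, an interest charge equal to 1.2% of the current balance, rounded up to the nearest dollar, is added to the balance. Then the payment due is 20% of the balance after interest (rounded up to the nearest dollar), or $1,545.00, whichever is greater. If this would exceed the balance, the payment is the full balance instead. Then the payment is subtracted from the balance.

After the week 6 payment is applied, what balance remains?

Week 1: opening $22,070.05; interest $265.00 → $22,335.05; payment $4,468.00; balance $17,867.05
Week 2: opening $17,867.05; interest $215.00 → $18,082.05; payment $3,617.00; balance $14,465.05
Week 3: opening $14,465.05; interest $174.00 → $14,639.05; payment $2,928.00; balance $11,711.05
Week 4: opening $11,711.05; interest $141.00 → $11,852.05; payment $2,371.00; balance $9,481.05
Week 5: opening $9,481.05; interest $114.00 → $9,595.05; payment $1,920.00; balance $7,675.05
Week 6: opening $7,675.05; interest $93.00 → $7,768.05; payment $1,554.00; balance $6,214.05

$6,214.05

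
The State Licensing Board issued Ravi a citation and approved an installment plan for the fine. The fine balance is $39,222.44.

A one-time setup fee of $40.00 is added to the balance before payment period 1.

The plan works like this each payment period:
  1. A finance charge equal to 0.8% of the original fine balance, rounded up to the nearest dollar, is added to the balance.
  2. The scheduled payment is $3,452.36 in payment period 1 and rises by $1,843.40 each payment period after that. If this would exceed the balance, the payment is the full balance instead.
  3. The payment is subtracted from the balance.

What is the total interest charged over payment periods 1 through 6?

Payment period 1: opening $39,262.44; interest $314.00 → $39,576.44; payment $3,452.36; balance $36,124.08
Payment period 2: opening $36,124.08; interest $314.00 → $36,438.08; payment $5,295.76; balance $31,142.32
Payment period 3: opening $31,142.32; interest $314.00 → $31,456.32; payment $7,139.16; balance $24,317.16
Payment period 4: opening $24,317.16; interest $314.00 → $24,631.16; payment $8,982.56; balance $15,648.60
Payment period 5: opening $15,648.60; interest $314.00 → $15,962.60; payment $10,825.96; balance $5,136.64
Payment period 6: opening $5,136.64; interest $314.00 → $5,450.64; payment $5,450.64; balance $0.00
Total interest: $314.00 + $314.00 + $314.00 + $314.00 + $314.00 + $314.00 = $1,884.00

$1,884.00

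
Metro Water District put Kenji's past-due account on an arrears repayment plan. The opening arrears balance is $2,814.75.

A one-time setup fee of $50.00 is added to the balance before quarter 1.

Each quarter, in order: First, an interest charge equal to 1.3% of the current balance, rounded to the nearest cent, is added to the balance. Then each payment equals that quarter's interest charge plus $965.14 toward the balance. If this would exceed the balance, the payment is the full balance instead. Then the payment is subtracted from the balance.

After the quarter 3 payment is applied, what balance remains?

Quarter 1: opening $2,864.75; interest $37.24 → $2,901.99; payment $1,002.38; balance $1,899.61
Quarter 2: opening $1,899.61; interest $24.69 → $1,924.30; payment $989.83; balance $934.47
Quarter 3: opening $934.47; interest $12.15 → $946.62; payment $946.62; balance $0.00

$0.00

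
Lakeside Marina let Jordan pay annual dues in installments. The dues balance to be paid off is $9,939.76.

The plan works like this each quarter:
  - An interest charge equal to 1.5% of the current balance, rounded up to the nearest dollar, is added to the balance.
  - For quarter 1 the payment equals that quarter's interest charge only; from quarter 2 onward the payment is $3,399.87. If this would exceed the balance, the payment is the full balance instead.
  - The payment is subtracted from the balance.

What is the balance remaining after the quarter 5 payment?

$0.00

Quarter 1: $9,939.76 +$150.00 interest = $10,089.76; pay $150.00 → $9,939.76
Quarter 2: $9,939.76 +$150.00 interest = $10,089.76; pay $3,399.87 → $6,689.89
Quarter 3: $6,689.89 +$101.00 interest = $6,790.89; pay $3,399.87 → $3,391.02
Quarter 4: $3,391.02 +$51.00 interest = $3,442.02; pay $3,399.87 → $42.15
Quarter 5: $42.15 +$1.00 interest = $43.15; pay $43.15 → $0.00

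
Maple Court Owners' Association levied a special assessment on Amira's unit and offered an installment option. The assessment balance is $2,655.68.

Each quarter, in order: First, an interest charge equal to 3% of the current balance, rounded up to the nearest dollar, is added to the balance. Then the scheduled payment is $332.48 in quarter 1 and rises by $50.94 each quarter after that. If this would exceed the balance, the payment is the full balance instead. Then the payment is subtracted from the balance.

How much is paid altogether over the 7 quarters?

$2,993.68

Quarter 1: $2,655.68 +$80.00 interest = $2,735.68; pay $332.48 → $2,403.20
Quarter 2: $2,403.20 +$73.00 interest = $2,476.20; pay $383.42 → $2,092.78
Quarter 3: $2,092.78 +$63.00 interest = $2,155.78; pay $434.36 → $1,721.42
Quarter 4: $1,721.42 +$52.00 interest = $1,773.42; pay $485.30 → $1,288.12
Quarter 5: $1,288.12 +$39.00 interest = $1,327.12; pay $536.24 → $790.88
Quarter 6: $790.88 +$24.00 interest = $814.88; pay $587.18 → $227.70
Quarter 7: $227.70 +$7.00 interest = $234.70; pay $234.70 → $0.00
Total paid: $2,993.68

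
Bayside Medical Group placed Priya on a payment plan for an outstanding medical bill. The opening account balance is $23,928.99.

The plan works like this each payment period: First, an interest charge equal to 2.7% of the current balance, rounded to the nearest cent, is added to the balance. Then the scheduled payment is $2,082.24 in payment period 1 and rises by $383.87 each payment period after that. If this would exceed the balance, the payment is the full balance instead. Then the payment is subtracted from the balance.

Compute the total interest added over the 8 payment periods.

# | Opening | Interest | Payment | End bal
1 | $23,928.99 | $646.08 | $2,082.24 | $22,492.83
2 | $22,492.83 | $607.31 | $2,466.11 | $20,634.03
3 | $20,634.03 | $557.12 | $2,849.98 | $18,341.17
4 | $18,341.17 | $495.21 | $3,233.85 | $15,602.53
5 | $15,602.53 | $421.27 | $3,617.72 | $12,406.08
6 | $12,406.08 | $334.96 | $4,001.59 | $8,739.45
7 | $8,739.45 | $235.97 | $4,385.46 | $4,589.96
8 | $4,589.96 | $123.93 | $4,713.89 | $0.00
Total interest: $646.08 + $607.31 + $557.12 + $495.21 + $421.27 + $334.96 + $235.97 + $123.93 = $3,421.85

$3,421.85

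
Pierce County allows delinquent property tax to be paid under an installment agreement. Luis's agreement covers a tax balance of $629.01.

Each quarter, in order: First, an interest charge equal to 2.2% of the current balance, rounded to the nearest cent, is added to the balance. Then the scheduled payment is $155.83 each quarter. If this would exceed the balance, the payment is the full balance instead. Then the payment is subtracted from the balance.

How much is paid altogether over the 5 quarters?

Quarter 1: opening $629.01; interest $13.84 → $642.85; payment $155.83; balance $487.02
Quarter 2: opening $487.02; interest $10.71 → $497.73; payment $155.83; balance $341.90
Quarter 3: opening $341.90; interest $7.52 → $349.42; payment $155.83; balance $193.59
Quarter 4: opening $193.59; interest $4.26 → $197.85; payment $155.83; balance $42.02
Quarter 5: opening $42.02; interest $0.92 → $42.94; payment $42.94; balance $0.00
Total paid: $666.26

$666.26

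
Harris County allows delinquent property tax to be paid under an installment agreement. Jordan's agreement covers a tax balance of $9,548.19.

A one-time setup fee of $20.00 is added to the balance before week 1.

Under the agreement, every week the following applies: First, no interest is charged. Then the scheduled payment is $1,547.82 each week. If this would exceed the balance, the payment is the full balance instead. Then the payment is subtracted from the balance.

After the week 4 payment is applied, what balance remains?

Week 1: $9,568.19 − $1,547.82 → $8,020.37
Week 2: $8,020.37 − $1,547.82 → $6,472.55
Week 3: $6,472.55 − $1,547.82 → $4,924.73
Week 4: $4,924.73 − $1,547.82 → $3,376.91

$3,376.91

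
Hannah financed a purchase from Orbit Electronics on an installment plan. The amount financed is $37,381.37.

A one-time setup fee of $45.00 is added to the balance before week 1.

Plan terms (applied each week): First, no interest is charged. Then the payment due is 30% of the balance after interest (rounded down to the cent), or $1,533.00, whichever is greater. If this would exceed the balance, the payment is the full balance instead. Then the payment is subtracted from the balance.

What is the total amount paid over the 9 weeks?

$37,426.37

# | Opening | Payment | End bal
1 | $37,426.37 | $11,227.91 | $26,198.46
2 | $26,198.46 | $7,859.53 | $18,338.93
3 | $18,338.93 | $5,501.67 | $12,837.26
4 | $12,837.26 | $3,851.17 | $8,986.09
5 | $8,986.09 | $2,695.82 | $6,290.27
6 | $6,290.27 | $1,887.08 | $4,403.19
7 | $4,403.19 | $1,533.00 | $2,870.19
8 | $2,870.19 | $1,533.00 | $1,337.19
9 | $1,337.19 | $1,337.19 | $0.00
Total paid: $37,426.37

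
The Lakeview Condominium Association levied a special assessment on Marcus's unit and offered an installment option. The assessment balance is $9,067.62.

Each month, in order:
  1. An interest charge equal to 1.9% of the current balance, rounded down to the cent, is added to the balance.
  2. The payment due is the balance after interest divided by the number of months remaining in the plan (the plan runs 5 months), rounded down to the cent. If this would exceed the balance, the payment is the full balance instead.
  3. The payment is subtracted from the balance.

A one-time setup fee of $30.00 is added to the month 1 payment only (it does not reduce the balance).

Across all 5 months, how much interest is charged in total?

$530.11

Month 1: $9,067.62 +$172.28 interest = $9,239.90; pay $1,847.98 (+ $30.00 fee) → $7,391.92
Month 2: $7,391.92 +$140.44 interest = $7,532.36; pay $1,883.09 → $5,649.27
Month 3: $5,649.27 +$107.33 interest = $5,756.60; pay $1,918.86 → $3,837.74
Month 4: $3,837.74 +$72.91 interest = $3,910.65; pay $1,955.32 → $1,955.33
Month 5: $1,955.33 +$37.15 interest = $1,992.48; pay $1,992.48 → $0.00
Total interest: $172.28 + $140.44 + $107.33 + $72.91 + $37.15 = $530.11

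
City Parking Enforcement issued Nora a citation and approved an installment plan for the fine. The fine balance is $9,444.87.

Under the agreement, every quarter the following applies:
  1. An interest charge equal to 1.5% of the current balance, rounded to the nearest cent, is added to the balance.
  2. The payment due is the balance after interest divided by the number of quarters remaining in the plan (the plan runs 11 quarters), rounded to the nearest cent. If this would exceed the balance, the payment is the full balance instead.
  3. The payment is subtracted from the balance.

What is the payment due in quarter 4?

$911.31

Quarter 1: opening $9,444.87; interest $141.67 → $9,586.54; payment $871.50; balance $8,715.04
Quarter 2: opening $8,715.04; interest $130.73 → $8,845.77; payment $884.58; balance $7,961.19
Quarter 3: opening $7,961.19; interest $119.42 → $8,080.61; payment $897.85; balance $7,182.76
Quarter 4: opening $7,182.76; interest $107.74 → $7,290.50; payment $911.31; balance $6,379.19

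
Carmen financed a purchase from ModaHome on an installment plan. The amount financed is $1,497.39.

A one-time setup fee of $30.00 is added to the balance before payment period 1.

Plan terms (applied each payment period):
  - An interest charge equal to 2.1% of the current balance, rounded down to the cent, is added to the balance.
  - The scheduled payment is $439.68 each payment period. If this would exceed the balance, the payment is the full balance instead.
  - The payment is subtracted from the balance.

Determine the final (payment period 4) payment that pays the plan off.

# | Opening | Interest | Payment | End bal
1 | $1,527.39 | $32.07 | $439.68 | $1,119.78
2 | $1,119.78 | $23.51 | $439.68 | $703.61
3 | $703.61 | $14.77 | $439.68 | $278.70
4 | $278.70 | $5.85 | $284.55 | $0.00

$284.55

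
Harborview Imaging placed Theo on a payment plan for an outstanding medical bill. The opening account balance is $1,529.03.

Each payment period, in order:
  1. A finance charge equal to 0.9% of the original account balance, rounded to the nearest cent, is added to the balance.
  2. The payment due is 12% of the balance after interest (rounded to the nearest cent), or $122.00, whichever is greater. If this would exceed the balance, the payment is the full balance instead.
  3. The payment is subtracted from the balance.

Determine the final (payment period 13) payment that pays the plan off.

# | Opening | Interest | Payment | End bal
1 | $1,529.03 | $13.76 | $185.13 | $1,357.66
2 | $1,357.66 | $13.76 | $164.57 | $1,206.85
3 | $1,206.85 | $13.76 | $146.47 | $1,074.14
4 | $1,074.14 | $13.76 | $130.55 | $957.35
5 | $957.35 | $13.76 | $122.00 | $849.11
6 | $849.11 | $13.76 | $122.00 | $740.87
7 | $740.87 | $13.76 | $122.00 | $632.63
8 | $632.63 | $13.76 | $122.00 | $524.39
9 | $524.39 | $13.76 | $122.00 | $416.15
10 | $416.15 | $13.76 | $122.00 | $307.91
11 | $307.91 | $13.76 | $122.00 | $199.67
12 | $199.67 | $13.76 | $122.00 | $91.43
13 | $91.43 | $13.76 | $105.19 | $0.00

$105.19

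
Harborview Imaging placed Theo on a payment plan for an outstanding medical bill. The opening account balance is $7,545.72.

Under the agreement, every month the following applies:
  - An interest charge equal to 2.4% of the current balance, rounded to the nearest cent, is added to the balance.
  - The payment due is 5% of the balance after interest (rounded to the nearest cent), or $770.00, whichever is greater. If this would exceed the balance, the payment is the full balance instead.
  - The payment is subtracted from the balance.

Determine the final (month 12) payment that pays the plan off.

$237.24

# | Opening | Interest | Payment | End bal
1 | $7,545.72 | $181.10 | $770.00 | $6,956.82
2 | $6,956.82 | $166.96 | $770.00 | $6,353.78
3 | $6,353.78 | $152.49 | $770.00 | $5,736.27
4 | $5,736.27 | $137.67 | $770.00 | $5,103.94
5 | $5,103.94 | $122.49 | $770.00 | $4,456.43
6 | $4,456.43 | $106.95 | $770.00 | $3,793.38
7 | $3,793.38 | $91.04 | $770.00 | $3,114.42
8 | $3,114.42 | $74.75 | $770.00 | $2,419.17
9 | $2,419.17 | $58.06 | $770.00 | $1,707.23
10 | $1,707.23 | $40.97 | $770.00 | $978.20
11 | $978.20 | $23.48 | $770.00 | $231.68
12 | $231.68 | $5.56 | $237.24 | $0.00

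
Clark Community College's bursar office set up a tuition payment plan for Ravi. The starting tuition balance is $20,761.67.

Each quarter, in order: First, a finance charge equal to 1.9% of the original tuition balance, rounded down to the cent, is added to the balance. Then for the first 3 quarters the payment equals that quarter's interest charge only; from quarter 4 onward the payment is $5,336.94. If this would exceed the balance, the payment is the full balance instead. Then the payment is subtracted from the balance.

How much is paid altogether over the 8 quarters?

$23,917.43

Quarter 1: $20,761.67 +$394.47 interest = $21,156.14; pay $394.47 → $20,761.67
Quarter 2: $20,761.67 +$394.47 interest = $21,156.14; pay $394.47 → $20,761.67
Quarter 3: $20,761.67 +$394.47 interest = $21,156.14; pay $394.47 → $20,761.67
Quarter 4: $20,761.67 +$394.47 interest = $21,156.14; pay $5,336.94 → $15,819.20
Quarter 5: $15,819.20 +$394.47 interest = $16,213.67; pay $5,336.94 → $10,876.73
Quarter 6: $10,876.73 +$394.47 interest = $11,271.20; pay $5,336.94 → $5,934.26
Quarter 7: $5,934.26 +$394.47 interest = $6,328.73; pay $5,336.94 → $991.79
Quarter 8: $991.79 +$394.47 interest = $1,386.26; pay $1,386.26 → $0.00
Total paid: $23,917.43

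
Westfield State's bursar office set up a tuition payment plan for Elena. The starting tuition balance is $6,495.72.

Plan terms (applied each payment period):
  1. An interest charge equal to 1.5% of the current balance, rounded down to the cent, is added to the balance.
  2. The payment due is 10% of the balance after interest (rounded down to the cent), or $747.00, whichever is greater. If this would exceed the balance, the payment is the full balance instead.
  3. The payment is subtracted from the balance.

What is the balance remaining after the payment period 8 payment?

$1,018.01

Payment period 1: $6,495.72 +$97.43 interest = $6,593.15; pay $747.00 → $5,846.15
Payment period 2: $5,846.15 +$87.69 interest = $5,933.84; pay $747.00 → $5,186.84
Payment period 3: $5,186.84 +$77.80 interest = $5,264.64; pay $747.00 → $4,517.64
Payment period 4: $4,517.64 +$67.76 interest = $4,585.40; pay $747.00 → $3,838.40
Payment period 5: $3,838.40 +$57.57 interest = $3,895.97; pay $747.00 → $3,148.97
Payment period 6: $3,148.97 +$47.23 interest = $3,196.20; pay $747.00 → $2,449.20
Payment period 7: $2,449.20 +$36.73 interest = $2,485.93; pay $747.00 → $1,738.93
Payment period 8: $1,738.93 +$26.08 interest = $1,765.01; pay $747.00 → $1,018.01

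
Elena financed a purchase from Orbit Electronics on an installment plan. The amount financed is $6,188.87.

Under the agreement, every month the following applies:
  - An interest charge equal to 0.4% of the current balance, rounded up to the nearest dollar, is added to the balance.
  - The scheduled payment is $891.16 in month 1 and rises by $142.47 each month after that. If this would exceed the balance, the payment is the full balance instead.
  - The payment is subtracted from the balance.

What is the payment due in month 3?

$1,176.10

# | Opening | Interest | Payment | End bal
1 | $6,188.87 | $25.00 | $891.16 | $5,322.71
2 | $5,322.71 | $22.00 | $1,033.63 | $4,311.08
3 | $4,311.08 | $18.00 | $1,176.10 | $3,152.98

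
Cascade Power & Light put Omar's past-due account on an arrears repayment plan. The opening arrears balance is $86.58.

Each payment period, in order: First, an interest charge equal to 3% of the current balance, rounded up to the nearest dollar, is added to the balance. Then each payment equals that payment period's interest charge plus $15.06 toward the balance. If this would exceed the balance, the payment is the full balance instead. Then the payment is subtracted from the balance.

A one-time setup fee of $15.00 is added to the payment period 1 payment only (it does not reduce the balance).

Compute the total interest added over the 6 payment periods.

$12.00

Payment period 1: $86.58 +$3.00 interest = $89.58; pay $18.06 (+ $15.00 fee) → $71.52
Payment period 2: $71.52 +$3.00 interest = $74.52; pay $18.06 → $56.46
Payment period 3: $56.46 +$2.00 interest = $58.46; pay $17.06 → $41.40
Payment period 4: $41.40 +$2.00 interest = $43.40; pay $17.06 → $26.34
Payment period 5: $26.34 +$1.00 interest = $27.34; pay $16.06 → $11.28
Payment period 6: $11.28 +$1.00 interest = $12.28; pay $12.28 → $0.00
Total interest: $3.00 + $3.00 + $2.00 + $2.00 + $1.00 + $1.00 = $12.00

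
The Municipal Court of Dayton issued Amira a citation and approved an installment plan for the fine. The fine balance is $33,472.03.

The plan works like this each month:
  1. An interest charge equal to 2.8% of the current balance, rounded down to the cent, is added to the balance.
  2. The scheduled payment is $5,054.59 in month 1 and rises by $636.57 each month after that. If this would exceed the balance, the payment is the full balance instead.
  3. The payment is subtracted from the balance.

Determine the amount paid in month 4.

$6,964.30

Month 1: opening $33,472.03; interest $937.21 → $34,409.24; payment $5,054.59; balance $29,354.65
Month 2: opening $29,354.65; interest $821.93 → $30,176.58; payment $5,691.16; balance $24,485.42
Month 3: opening $24,485.42; interest $685.59 → $25,171.01; payment $6,327.73; balance $18,843.28
Month 4: opening $18,843.28; interest $527.61 → $19,370.89; payment $6,964.30; balance $12,406.59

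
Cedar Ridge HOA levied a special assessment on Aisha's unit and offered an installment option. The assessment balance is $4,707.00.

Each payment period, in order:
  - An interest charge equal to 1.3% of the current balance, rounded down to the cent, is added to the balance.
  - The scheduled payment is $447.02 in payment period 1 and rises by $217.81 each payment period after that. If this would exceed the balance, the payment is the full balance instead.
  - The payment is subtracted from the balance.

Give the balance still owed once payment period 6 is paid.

Payment period 1: opening $4,707.00; interest $61.19 → $4,768.19; payment $447.02; balance $4,321.17
Payment period 2: opening $4,321.17; interest $56.17 → $4,377.34; payment $664.83; balance $3,712.51
Payment period 3: opening $3,712.51; interest $48.26 → $3,760.77; payment $882.64; balance $2,878.13
Payment period 4: opening $2,878.13; interest $37.41 → $2,915.54; payment $1,100.45; balance $1,815.09
Payment period 5: opening $1,815.09; interest $23.59 → $1,838.68; payment $1,318.26; balance $520.42
Payment period 6: opening $520.42; interest $6.76 → $527.18; payment $527.18; balance $0.00

$0.00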